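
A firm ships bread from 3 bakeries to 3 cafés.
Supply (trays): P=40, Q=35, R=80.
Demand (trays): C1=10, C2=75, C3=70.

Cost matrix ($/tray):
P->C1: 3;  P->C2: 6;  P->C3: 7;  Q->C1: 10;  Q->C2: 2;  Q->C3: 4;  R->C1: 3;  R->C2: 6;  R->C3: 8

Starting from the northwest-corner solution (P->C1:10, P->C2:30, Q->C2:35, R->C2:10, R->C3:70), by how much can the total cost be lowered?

Current plan cost = 10·3 + 30·6 + 35·2 + 10·6 + 70·8 = $900.
Optimal plan:
  P to C3: 40 × $7 = $280
  Q to C2: 5 × $2 = $10
  Q to C3: 30 × $4 = $120
  R to C1: 10 × $3 = $30
  R to C2: 70 × $6 = $420
Optimal cost = $860.
Saving = 900 − 860 = $40.

40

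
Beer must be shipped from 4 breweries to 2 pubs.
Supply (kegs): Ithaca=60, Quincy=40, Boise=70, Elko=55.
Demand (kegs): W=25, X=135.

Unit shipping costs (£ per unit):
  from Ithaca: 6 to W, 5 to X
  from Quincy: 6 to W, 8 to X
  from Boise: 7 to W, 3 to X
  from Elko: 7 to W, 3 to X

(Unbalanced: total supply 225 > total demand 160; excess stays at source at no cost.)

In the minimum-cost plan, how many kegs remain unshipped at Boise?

0

Minimum-cost shipments:
  Ithaca to X: 10 × £5 = £50
  Quincy to W: 25 × £6 = £150
  Boise to X: 70 × £3 = £210
  Elko to X: 55 × £3 = £165
Total cost = £575.
Boise ships 70 of its 70, leaving 0.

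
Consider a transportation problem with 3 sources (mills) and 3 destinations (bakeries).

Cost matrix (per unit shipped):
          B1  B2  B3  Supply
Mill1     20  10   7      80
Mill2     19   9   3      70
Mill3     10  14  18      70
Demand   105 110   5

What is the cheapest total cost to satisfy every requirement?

One minimum-cost allocation:
  Mill1->B2: 80 × 10 = 800
  Mill2->B1: 35 × 19 = 665
  Mill2->B2: 30 × 9 = 270
  Mill2->B3: 5 × 3 = 15
  Mill3->B1: 70 × 10 = 700
Total = 800 + 665 + 270 + 15 + 700 = 2450.
(Supply check: Mill1 ships 80; Mill2 ships 70; Mill3 ships 70.)

2450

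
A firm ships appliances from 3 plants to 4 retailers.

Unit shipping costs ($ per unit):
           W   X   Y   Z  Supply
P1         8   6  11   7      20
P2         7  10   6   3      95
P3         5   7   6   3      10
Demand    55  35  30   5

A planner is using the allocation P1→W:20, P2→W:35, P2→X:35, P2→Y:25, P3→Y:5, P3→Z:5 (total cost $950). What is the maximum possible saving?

Current plan cost = 20·8 + 35·7 + 35·10 + 25·6 + 5·6 + 5·3 = $950.
Optimal plan:
  P1 to X: 20 × $6 = $120
  P2 to W: 55 × $7 = $385
  P2 to X: 5 × $10 = $50
  P2 to Y: 30 × $6 = $180
  P2 to Z: 5 × $3 = $15
  P3 to X: 10 × $7 = $70
Optimal cost = $820.
Saving = 950 − 820 = $130.

130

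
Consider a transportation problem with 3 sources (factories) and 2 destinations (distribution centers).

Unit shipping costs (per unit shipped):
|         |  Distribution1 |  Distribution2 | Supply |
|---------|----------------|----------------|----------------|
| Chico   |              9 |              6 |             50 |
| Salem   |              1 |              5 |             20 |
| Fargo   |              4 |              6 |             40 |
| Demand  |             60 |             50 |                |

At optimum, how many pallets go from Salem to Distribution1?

20

Optimal shipments:
  Chico–Distribution2: 50 × 6 = 300
  Salem–Distribution1: 20 × 1 = 20
  Fargo–Distribution1: 40 × 4 = 160
Total cost = 480.
So Salem→Distribution1 carries 20 pallets.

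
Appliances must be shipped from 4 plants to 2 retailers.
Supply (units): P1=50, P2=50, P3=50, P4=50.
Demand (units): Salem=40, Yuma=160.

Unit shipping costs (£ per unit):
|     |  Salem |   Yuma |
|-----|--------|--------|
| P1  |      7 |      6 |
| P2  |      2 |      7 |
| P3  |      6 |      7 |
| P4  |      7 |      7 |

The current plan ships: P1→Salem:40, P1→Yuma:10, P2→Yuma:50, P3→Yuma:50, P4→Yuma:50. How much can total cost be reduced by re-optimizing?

240

Current plan cost = 40·7 + 10·6 + 50·7 + 50·7 + 50·7 = £1390.
Optimal plan:
  P1→Yuma: 50 × £6 = £300
  P2→Salem: 40 × £2 = £80
  P2→Yuma: 10 × £7 = £70
  P3→Yuma: 50 × £7 = £350
  P4→Yuma: 50 × £7 = £350
Optimal cost = £1150.
Saving = 1390 − 1150 = £240.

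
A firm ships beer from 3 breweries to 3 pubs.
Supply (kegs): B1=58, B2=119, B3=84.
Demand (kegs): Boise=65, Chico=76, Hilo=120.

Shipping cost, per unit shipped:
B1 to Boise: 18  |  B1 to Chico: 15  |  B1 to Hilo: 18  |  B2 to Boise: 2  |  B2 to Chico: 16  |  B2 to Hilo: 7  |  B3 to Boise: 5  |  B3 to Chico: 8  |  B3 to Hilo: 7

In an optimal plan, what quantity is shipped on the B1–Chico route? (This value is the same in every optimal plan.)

The minimum-cost plan:
  B1→Chico: 58 × 15 = 870
  B2→Boise: 65 × 2 = 130
  B2→Hilo: 54 × 7 = 378
  B3→Chico: 18 × 8 = 144
  B3→Hilo: 66 × 7 = 462
Total cost = 1984.
So B1→Chico carries 58 kegs.

58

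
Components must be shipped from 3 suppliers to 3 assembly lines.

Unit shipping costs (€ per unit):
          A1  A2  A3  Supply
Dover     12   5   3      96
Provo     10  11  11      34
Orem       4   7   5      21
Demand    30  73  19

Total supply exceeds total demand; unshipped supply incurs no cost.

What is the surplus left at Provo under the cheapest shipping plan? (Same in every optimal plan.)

Minimum-cost shipments:
  Dover->A2: 73 × €5 = €365
  Dover->A3: 19 × €3 = €57
  Provo->A1: 9 × €10 = €90
  Orem->A1: 21 × €4 = €84
Total cost = €596.
Provo ships 9 of its 34, leaving 25.

25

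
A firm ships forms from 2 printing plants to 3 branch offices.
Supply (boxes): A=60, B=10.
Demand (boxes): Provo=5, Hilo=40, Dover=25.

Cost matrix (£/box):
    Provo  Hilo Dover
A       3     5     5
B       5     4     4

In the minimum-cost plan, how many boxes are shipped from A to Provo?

5

Solving gives:
  A→Provo: 5 × £3 = £15
  A→Hilo: 40 × £5 = £200
  A→Dover: 15 × £5 = £75
  B→Dover: 10 × £4 = £40
Total cost = £330.
So A→Provo carries 5 boxes.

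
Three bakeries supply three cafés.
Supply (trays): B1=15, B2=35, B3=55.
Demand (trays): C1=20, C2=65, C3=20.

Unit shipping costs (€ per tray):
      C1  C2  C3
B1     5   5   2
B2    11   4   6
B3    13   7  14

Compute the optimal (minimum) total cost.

670

An optimal shipping plan:
  B1→C1: 15 trays
  B2→C2: 15 trays
  B2→C3: 20 trays
  B3→C1: 5 trays
  B3→C2: 50 trays
Total cost = €670.
(Supply check: B1 ships 15; B2 ships 35; B3 ships 55.)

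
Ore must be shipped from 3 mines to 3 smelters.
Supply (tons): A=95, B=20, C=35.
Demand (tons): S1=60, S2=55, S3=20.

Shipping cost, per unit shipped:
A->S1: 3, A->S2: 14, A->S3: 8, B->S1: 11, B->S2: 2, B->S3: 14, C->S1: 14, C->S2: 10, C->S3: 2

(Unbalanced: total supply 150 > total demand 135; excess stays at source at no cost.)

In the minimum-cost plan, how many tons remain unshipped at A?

An optimal plan:
  A to S1: 60 × 3 = 180
  A to S2: 20 × 14 = 280
  B to S2: 20 × 2 = 40
  C to S2: 15 × 10 = 150
  C to S3: 20 × 2 = 40
Total cost = 690.
A ships 80 of its 95, leaving 15.

15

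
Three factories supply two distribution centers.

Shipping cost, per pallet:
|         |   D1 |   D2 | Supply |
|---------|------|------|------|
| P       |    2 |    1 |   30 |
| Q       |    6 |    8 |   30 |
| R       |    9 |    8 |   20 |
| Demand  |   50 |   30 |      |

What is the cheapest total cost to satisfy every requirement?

390

An optimal shipping plan:
  P->D1: 20 pallets
  P->D2: 10 pallets
  Q->D1: 30 pallets
  R->D2: 20 pallets
Total cost = 390.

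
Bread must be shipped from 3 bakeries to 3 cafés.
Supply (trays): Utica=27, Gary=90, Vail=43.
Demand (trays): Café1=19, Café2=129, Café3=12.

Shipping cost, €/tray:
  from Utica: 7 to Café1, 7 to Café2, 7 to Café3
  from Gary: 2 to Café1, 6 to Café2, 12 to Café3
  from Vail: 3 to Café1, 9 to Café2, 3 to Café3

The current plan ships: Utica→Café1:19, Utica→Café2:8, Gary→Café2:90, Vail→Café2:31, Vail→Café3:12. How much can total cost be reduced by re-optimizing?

Current plan cost = 19·7 + 8·7 + 90·6 + 31·9 + 12·3 = €1044.
Optimal plan:
  Utica→Café2: 27 × €7 = €189
  Gary→Café2: 90 × €6 = €540
  Vail→Café1: 19 × €3 = €57
  Vail→Café2: 12 × €9 = €108
  Vail→Café3: 12 × €3 = €36
Optimal cost = €930.
Saving = 1044 − 930 = €114.

114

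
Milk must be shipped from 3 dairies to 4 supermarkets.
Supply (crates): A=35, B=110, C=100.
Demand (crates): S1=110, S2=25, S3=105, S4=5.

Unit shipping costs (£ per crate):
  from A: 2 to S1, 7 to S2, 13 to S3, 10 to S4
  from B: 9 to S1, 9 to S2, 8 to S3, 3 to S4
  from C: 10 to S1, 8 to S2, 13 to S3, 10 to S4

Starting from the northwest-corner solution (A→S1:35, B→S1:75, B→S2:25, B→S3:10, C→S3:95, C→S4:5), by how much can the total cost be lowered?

Current plan cost = 35·2 + 75·9 + 25·9 + 10·8 + 95·13 + 5·10 = £2335.
Optimal plan:
  A->S1: 35 × £2 = £70
  B->S3: 105 × £8 = £840
  B->S4: 5 × £3 = £15
  C->S1: 75 × £10 = £750
  C->S2: 25 × £8 = £200
Optimal cost = £1875.
Saving = 2335 − 1875 = £460.

460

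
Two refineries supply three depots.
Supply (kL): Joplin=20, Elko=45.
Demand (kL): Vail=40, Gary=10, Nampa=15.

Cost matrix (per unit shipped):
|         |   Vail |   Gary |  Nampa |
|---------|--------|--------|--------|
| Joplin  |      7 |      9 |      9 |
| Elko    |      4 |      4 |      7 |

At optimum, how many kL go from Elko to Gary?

Solving gives:
  Joplin to Vail: 5 × 7 = 35
  Joplin to Nampa: 15 × 9 = 135
  Elko to Vail: 35 × 4 = 140
  Elko to Gary: 10 × 4 = 40
Total cost = 350.
So Elko→Gary carries 10 kL.

10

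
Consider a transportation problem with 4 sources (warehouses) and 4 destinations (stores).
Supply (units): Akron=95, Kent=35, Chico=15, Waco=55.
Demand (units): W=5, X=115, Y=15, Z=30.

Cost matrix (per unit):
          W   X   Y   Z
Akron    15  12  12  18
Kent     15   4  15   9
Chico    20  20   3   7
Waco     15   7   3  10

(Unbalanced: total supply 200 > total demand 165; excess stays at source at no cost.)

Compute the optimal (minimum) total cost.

Optimal allocation:
  Akron to W: 5 × 15 = 75
  Akron to X: 55 × 12 = 660
  Kent to X: 35 × 4 = 140
  Chico to Z: 15 × 7 = 105
  Waco to X: 25 × 7 = 175
  Waco to Y: 15 × 3 = 45
  Waco to Z: 15 × 10 = 150
Total = 75 + 660 + 140 + 105 + 175 + 45 + 150 = 1350.
(Supply check: Akron ships 60; Kent ships 35; Chico ships 15; Waco ships 55.)

1350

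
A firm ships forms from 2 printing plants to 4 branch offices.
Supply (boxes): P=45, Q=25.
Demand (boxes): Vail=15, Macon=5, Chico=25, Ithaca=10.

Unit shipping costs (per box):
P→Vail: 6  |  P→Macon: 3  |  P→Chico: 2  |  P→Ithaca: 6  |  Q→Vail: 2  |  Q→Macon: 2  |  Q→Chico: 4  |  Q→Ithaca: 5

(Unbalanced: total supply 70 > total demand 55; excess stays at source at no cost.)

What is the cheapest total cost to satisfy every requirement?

Optimal allocation:
  P–Macon: 5 × 3 = 15
  P–Chico: 25 × 2 = 50
  Q–Vail: 15 × 2 = 30
  Q–Ithaca: 10 × 5 = 50
Total = 15 + 50 + 30 + 50 = 145.

145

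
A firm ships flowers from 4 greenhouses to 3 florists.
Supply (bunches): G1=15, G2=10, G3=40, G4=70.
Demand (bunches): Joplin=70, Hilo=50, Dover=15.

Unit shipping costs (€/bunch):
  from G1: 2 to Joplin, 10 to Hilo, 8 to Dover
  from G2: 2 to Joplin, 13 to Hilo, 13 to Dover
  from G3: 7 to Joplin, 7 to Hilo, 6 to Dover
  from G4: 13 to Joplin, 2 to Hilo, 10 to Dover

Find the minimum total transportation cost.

645

Optimal allocation:
  G1–Joplin: 15 bunches
  G2–Joplin: 10 bunches
  G3–Joplin: 40 bunches
  G4–Joplin: 5 bunches
  G4–Hilo: 50 bunches
  G4–Dover: 15 bunches
Total cost = €645.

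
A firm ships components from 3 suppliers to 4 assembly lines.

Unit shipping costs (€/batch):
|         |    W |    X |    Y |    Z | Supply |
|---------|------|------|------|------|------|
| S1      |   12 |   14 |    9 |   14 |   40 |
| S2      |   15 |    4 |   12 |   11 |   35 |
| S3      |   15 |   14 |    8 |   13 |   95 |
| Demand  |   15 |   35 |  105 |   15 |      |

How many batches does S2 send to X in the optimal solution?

35

Optimal shipments:
  S1–W: 15 × €12 = €180
  S1–Y: 10 × €9 = €90
  S1–Z: 15 × €14 = €210
  S2–X: 35 × €4 = €140
  S3–Y: 95 × €8 = €760
Total cost = €1380.
So S2→X carries 35 batches.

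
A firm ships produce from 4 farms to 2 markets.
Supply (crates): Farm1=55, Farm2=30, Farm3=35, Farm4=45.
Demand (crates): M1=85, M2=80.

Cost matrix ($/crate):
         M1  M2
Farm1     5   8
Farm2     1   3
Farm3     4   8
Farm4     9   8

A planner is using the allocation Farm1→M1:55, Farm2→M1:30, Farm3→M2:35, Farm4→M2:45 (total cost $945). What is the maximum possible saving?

Current plan cost = 55·5 + 30·1 + 35·8 + 45·8 = $945.
Optimal plan:
  Farm1->M1: 50 × $5 = $250
  Farm1->M2: 5 × $8 = $40
  Farm2->M2: 30 × $3 = $90
  Farm3->M1: 35 × $4 = $140
  Farm4->M2: 45 × $8 = $360
Optimal cost = $880.
Saving = 945 − 880 = $65.

65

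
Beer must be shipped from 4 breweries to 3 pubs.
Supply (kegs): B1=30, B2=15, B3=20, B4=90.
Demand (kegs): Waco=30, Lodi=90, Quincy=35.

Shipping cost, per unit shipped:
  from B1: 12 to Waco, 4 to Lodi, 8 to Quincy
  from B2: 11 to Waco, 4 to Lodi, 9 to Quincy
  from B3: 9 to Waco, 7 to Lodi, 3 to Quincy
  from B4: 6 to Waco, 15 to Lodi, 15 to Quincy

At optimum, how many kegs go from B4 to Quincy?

15

Solving gives:
  B1→Lodi: 30 × 4 = 120
  B2→Lodi: 15 × 4 = 60
  B3→Quincy: 20 × 3 = 60
  B4→Waco: 30 × 6 = 180
  B4→Lodi: 45 × 15 = 675
  B4→Quincy: 15 × 15 = 225
Total cost = 1320.
So B4→Quincy carries 15 kegs.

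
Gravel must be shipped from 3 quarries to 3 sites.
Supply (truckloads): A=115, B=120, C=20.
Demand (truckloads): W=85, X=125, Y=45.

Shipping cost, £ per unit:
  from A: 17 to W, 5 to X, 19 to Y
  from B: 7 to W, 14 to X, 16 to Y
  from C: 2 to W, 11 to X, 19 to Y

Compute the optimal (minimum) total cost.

An optimal shipping plan:
  A->X: 115 × £5 = £575
  B->W: 65 × £7 = £455
  B->X: 10 × £14 = £140
  B->Y: 45 × £16 = £720
  C->W: 20 × £2 = £40
Total = 575 + 455 + 140 + 720 + 40 = £1930.

1930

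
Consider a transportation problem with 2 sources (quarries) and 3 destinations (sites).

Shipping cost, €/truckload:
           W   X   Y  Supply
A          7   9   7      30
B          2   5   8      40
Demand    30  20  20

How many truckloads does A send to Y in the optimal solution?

20

Solving gives:
  A->X: 10 × €9 = €90
  A->Y: 20 × €7 = €140
  B->W: 30 × €2 = €60
  B->X: 10 × €5 = €50
Total cost = €340.
So A→Y carries 20 truckloads.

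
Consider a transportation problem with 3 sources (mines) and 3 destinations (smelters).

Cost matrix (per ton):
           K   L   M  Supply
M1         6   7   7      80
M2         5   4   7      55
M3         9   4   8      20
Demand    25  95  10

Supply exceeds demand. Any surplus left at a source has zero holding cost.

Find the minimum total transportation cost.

660

An optimal shipping plan:
  M1–K: 25 × 6 = 150
  M1–L: 20 × 7 = 140
  M1–M: 10 × 7 = 70
  M2–L: 55 × 4 = 220
  M3–L: 20 × 4 = 80
Total = 150 + 140 + 70 + 220 + 80 = 660.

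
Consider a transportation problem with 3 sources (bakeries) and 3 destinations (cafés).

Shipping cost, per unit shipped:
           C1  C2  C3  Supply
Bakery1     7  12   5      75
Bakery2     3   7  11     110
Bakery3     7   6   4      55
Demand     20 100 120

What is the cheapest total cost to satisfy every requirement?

One minimum-cost allocation:
  Bakery1->C3: 75 trays
  Bakery2->C1: 20 trays
  Bakery2->C2: 90 trays
  Bakery3->C2: 10 trays
  Bakery3->C3: 45 trays
Total cost = 1305.

1305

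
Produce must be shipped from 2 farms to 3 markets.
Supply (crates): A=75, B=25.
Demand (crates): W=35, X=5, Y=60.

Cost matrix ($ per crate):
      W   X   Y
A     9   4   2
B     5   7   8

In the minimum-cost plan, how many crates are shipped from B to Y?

Solving gives:
  A–W: 10 × $9 = $90
  A–X: 5 × $4 = $20
  A–Y: 60 × $2 = $120
  B–W: 25 × $5 = $125
Total cost = $355.
The route B→Y is not used.

0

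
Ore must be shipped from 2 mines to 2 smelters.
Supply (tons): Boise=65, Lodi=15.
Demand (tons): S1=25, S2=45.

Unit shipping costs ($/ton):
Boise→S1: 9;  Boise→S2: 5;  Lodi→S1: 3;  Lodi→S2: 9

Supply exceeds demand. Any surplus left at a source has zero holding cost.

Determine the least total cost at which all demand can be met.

One minimum-cost allocation:
  Boise–S1: 10 × $9 = $90
  Boise–S2: 45 × $5 = $225
  Lodi–S1: 15 × $3 = $45
Total = 90 + 225 + 45 = $360.
(Supply check: Boise ships 55; Lodi ships 15.)

360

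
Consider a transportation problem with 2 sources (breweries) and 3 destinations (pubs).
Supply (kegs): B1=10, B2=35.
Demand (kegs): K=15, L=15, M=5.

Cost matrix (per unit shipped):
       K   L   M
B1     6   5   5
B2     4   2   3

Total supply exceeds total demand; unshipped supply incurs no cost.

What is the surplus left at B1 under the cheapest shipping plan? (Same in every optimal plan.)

10

Minimum-cost shipments:
  B2->K: 15 kegs
  B2->L: 15 kegs
  B2->M: 5 kegs
Total cost = 105.
B1 ships 0 of its 10, leaving 10.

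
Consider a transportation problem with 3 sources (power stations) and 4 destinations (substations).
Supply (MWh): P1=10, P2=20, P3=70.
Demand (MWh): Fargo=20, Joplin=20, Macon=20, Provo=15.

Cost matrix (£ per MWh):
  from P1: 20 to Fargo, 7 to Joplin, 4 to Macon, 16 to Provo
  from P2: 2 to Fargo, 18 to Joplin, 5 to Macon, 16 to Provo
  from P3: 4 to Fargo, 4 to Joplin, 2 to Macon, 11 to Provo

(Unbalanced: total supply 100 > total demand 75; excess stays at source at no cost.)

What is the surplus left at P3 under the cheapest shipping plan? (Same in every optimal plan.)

15

Minimum-cost shipments:
  P2→Fargo: 20 × £2 = £40
  P3→Joplin: 20 × £4 = £80
  P3→Macon: 20 × £2 = £40
  P3→Provo: 15 × £11 = £165
Total cost = £325.
P3 ships 55 of its 70, leaving 15.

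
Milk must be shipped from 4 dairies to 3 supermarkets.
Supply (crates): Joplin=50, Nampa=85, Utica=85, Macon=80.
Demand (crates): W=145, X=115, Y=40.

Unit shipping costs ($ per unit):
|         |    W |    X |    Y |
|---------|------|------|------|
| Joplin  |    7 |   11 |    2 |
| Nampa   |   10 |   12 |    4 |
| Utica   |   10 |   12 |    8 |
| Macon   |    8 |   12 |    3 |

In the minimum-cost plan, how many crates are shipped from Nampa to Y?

40

Optimal shipments:
  Joplin to W: 50 × $7 = $350
  Nampa to X: 45 × $12 = $540
  Nampa to Y: 40 × $4 = $160
  Utica to W: 15 × $10 = $150
  Utica to X: 70 × $12 = $840
  Macon to W: 80 × $8 = $640
Total cost = $2680.
So Nampa→Y carries 40 crates.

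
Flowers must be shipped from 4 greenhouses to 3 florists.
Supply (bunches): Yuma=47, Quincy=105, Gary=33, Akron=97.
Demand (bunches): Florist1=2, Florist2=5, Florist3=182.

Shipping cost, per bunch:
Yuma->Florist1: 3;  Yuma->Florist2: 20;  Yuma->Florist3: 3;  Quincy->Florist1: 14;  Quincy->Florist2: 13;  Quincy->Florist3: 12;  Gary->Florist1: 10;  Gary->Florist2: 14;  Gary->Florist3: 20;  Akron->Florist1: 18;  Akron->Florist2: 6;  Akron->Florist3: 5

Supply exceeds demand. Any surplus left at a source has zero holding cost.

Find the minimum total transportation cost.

1167

Optimal allocation:
  Yuma→Florist3: 47 bunches
  Quincy→Florist2: 5 bunches
  Quincy→Florist3: 38 bunches
  Gary→Florist1: 2 bunches
  Akron→Florist3: 97 bunches
Total cost = 1167.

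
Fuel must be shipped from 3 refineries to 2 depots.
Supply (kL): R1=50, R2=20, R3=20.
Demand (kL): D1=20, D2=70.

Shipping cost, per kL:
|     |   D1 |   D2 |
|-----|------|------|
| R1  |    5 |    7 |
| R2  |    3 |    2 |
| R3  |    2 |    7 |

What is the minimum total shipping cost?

A cheapest plan:
  R1->D2: 50 × 7 = 350
  R2->D2: 20 × 2 = 40
  R3->D1: 20 × 2 = 40
Total = 350 + 40 + 40 = 430.

430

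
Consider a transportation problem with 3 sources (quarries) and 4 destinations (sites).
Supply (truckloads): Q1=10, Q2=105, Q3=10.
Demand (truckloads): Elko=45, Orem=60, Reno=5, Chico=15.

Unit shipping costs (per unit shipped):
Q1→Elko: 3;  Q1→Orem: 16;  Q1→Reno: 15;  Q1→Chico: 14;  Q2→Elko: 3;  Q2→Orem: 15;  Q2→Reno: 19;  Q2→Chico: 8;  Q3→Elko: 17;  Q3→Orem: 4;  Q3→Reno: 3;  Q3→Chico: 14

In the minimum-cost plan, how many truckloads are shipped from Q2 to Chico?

The minimum-cost plan:
  Q1–Elko: 10 truckloads
  Q2–Elko: 35 truckloads
  Q2–Orem: 55 truckloads
  Q2–Chico: 15 truckloads
  Q3–Orem: 5 truckloads
  Q3–Reno: 5 truckloads
Total cost = 1115.
So Q2→Chico carries 15 truckloads.

15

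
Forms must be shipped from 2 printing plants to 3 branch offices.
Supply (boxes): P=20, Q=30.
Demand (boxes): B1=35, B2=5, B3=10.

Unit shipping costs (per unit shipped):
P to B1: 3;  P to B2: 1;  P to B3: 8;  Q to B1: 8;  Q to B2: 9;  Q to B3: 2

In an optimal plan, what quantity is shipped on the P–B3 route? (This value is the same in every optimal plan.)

0

Optimal shipments:
  P to B1: 15 × 3 = 45
  P to B2: 5 × 1 = 5
  Q to B1: 20 × 8 = 160
  Q to B3: 10 × 2 = 20
Total cost = 230.
The route P→B3 is not used.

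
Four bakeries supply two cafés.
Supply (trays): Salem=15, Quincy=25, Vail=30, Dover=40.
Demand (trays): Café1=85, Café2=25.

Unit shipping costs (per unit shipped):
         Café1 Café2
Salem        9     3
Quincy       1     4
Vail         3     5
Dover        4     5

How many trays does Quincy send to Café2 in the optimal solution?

The minimum-cost plan:
  Salem to Café2: 15 × 3 = 45
  Quincy to Café1: 25 × 1 = 25
  Vail to Café1: 30 × 3 = 90
  Dover to Café1: 30 × 4 = 120
  Dover to Café2: 10 × 5 = 50
Total cost = 330.
The route Quincy→Café2 is not used.

0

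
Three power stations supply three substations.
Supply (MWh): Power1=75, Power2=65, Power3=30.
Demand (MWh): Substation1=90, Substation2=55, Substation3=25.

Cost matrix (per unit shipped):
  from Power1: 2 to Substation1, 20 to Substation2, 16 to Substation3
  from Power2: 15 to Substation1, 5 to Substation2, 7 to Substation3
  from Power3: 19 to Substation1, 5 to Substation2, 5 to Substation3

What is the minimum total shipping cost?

A cheapest plan:
  Power1–Substation1: 75 MWh
  Power2–Substation1: 15 MWh
  Power2–Substation2: 50 MWh
  Power3–Substation2: 5 MWh
  Power3–Substation3: 25 MWh
Total cost = 775.

775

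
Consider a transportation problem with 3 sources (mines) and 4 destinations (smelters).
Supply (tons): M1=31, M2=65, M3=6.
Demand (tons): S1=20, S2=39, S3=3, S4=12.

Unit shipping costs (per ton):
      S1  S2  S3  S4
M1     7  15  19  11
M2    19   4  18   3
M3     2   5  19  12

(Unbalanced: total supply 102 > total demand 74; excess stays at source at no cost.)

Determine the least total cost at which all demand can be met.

One minimum-cost allocation:
  M1 to S1: 14 × 7 = 98
  M2 to S2: 39 × 4 = 156
  M2 to S3: 3 × 18 = 54
  M2 to S4: 12 × 3 = 36
  M3 to S1: 6 × 2 = 12
Total = 98 + 156 + 54 + 36 + 12 = 356.
(Supply check: M1 ships 14; M2 ships 54; M3 ships 6.)

356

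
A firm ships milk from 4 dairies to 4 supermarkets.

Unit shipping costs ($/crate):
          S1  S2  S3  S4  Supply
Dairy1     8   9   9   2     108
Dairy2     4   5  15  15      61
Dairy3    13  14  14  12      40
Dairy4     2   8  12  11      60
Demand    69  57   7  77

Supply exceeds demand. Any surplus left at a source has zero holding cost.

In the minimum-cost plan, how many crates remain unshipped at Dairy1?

19

Minimum-cost shipments:
  Dairy1 to S1: 5 × $8 = $40
  Dairy1 to S3: 7 × $9 = $63
  Dairy1 to S4: 77 × $2 = $154
  Dairy2 to S1: 4 × $4 = $16
  Dairy2 to S2: 57 × $5 = $285
  Dairy4 to S1: 60 × $2 = $120
Total cost = $678.
Dairy1 ships 89 of its 108, leaving 19.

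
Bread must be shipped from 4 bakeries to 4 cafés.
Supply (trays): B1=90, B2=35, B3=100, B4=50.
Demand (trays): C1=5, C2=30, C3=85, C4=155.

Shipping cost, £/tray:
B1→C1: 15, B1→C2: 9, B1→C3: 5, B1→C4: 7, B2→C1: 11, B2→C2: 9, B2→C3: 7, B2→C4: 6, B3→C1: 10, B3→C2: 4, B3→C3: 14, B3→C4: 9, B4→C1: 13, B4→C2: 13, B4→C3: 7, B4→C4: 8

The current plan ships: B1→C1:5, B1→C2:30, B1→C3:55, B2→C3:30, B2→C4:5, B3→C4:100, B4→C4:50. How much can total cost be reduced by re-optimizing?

Current plan cost = 5·15 + 30·9 + 55·5 + 30·7 + 5·6 + 100·9 + 50·8 = £2160.
Optimal plan:
  B1→C3: 85 × £5 = £425
  B1→C4: 5 × £7 = £35
  B2→C4: 35 × £6 = £210
  B3→C1: 5 × £10 = £50
  B3→C2: 30 × £4 = £120
  B3→C4: 65 × £9 = £585
  B4→C4: 50 × £8 = £400
Optimal cost = £1825.
Saving = 2160 − 1825 = £335.

335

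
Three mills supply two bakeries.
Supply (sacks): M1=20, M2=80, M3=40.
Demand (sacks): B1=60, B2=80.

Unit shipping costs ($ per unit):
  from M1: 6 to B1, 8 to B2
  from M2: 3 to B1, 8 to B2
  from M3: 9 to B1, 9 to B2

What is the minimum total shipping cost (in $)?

An optimal shipping plan:
  M1→B2: 20 × $8 = $160
  M2→B1: 60 × $3 = $180
  M2→B2: 20 × $8 = $160
  M3→B2: 40 × $9 = $360
Total = 160 + 180 + 160 + 360 = $860.
(Supply check: M1 ships 20; M2 ships 80; M3 ships 40.)

860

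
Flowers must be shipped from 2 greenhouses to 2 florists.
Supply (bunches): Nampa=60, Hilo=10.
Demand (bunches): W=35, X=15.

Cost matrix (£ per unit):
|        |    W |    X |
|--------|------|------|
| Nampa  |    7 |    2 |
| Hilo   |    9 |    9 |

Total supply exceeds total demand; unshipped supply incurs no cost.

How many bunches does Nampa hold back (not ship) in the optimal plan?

Minimum-cost shipments:
  Nampa to W: 35 bunches
  Nampa to X: 15 bunches
Total cost = £275.
Nampa ships 50 of its 60, leaving 10.

10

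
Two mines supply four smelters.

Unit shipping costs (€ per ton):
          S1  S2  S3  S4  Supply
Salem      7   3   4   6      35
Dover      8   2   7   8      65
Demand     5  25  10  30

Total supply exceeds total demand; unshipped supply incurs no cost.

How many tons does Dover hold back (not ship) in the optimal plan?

Minimum-cost shipments:
  Salem->S3: 10 × €4 = €40
  Salem->S4: 25 × €6 = €150
  Dover->S1: 5 × €8 = €40
  Dover->S2: 25 × €2 = €50
  Dover->S4: 5 × €8 = €40
Total cost = €320.
Dover ships 35 of its 65, leaving 30.

30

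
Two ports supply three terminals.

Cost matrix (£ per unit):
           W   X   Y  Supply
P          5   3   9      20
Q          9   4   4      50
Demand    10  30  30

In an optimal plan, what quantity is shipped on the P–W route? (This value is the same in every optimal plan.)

10

Optimal shipments:
  P→W: 10 TEU
  P→X: 10 TEU
  Q→X: 20 TEU
  Q→Y: 30 TEU
Total cost = £280.
So P→W carries 10 TEU.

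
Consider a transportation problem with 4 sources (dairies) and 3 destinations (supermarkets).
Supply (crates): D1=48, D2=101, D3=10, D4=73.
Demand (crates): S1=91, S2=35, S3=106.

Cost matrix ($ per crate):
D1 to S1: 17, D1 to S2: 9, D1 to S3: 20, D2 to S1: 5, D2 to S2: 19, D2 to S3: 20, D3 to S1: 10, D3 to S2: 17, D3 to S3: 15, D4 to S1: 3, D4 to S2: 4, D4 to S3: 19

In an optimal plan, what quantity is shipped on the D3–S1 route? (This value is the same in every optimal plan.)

0

The minimum-cost plan:
  D1 to S3: 48 × $20 = $960
  D2 to S1: 53 × $5 = $265
  D2 to S3: 48 × $20 = $960
  D3 to S3: 10 × $15 = $150
  D4 to S1: 38 × $3 = $114
  D4 to S2: 35 × $4 = $140
Total cost = $2589.
The route D3→S1 is not used.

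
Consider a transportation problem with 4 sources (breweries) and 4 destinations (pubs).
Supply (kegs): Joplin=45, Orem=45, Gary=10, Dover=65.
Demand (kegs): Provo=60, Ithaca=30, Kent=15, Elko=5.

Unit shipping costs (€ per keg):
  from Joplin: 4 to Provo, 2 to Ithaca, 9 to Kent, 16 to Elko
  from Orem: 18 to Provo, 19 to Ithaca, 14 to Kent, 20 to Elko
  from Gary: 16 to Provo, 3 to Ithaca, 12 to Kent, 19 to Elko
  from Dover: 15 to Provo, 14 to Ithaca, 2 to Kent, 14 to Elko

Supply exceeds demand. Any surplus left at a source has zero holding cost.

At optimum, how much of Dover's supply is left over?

10

An optimal plan:
  Joplin to Provo: 25 kegs
  Joplin to Ithaca: 20 kegs
  Gary to Ithaca: 10 kegs
  Dover to Provo: 35 kegs
  Dover to Kent: 15 kegs
  Dover to Elko: 5 kegs
Total cost = €795.
Dover ships 55 of its 65, leaving 10.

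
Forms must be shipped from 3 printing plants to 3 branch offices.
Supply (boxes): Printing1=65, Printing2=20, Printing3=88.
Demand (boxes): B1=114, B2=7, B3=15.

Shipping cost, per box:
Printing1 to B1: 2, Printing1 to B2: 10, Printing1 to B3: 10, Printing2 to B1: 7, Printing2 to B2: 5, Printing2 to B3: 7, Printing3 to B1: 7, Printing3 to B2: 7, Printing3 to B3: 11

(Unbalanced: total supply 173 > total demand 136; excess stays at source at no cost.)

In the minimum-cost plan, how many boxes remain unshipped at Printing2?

0

An optimal plan:
  Printing1 to B1: 65 × 2 = 130
  Printing2 to B2: 5 × 5 = 25
  Printing2 to B3: 15 × 7 = 105
  Printing3 to B1: 49 × 7 = 343
  Printing3 to B2: 2 × 7 = 14
Total cost = 617.
Printing2 ships 20 of its 20, leaving 0.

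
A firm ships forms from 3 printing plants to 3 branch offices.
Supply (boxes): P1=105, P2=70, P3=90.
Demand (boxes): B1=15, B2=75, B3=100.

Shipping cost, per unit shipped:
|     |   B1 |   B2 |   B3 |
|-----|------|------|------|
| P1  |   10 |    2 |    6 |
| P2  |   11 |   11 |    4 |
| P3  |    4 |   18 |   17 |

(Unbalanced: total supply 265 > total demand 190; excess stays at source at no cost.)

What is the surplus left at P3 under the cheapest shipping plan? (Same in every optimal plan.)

75

Minimum-cost shipments:
  P1–B2: 75 boxes
  P1–B3: 30 boxes
  P2–B3: 70 boxes
  P3–B1: 15 boxes
Total cost = 670.
P3 ships 15 of its 90, leaving 75.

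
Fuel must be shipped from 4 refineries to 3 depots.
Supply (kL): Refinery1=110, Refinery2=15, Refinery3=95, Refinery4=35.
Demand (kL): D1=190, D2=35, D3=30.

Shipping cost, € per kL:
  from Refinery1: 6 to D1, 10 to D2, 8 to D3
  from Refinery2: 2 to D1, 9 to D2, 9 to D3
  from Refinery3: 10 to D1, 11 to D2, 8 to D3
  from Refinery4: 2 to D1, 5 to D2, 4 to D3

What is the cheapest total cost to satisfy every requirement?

One minimum-cost allocation:
  Refinery1->D1: 110 × €6 = €660
  Refinery2->D1: 15 × €2 = €30
  Refinery3->D1: 30 × €10 = €300
  Refinery3->D2: 35 × €11 = €385
  Refinery3->D3: 30 × €8 = €240
  Refinery4->D1: 35 × €2 = €70
Total = 660 + 30 + 300 + 385 + 240 + 70 = €1685.
(Supply check: Refinery1 ships 110; Refinery2 ships 15; Refinery3 ships 95; Refinery4 ships 35.)

1685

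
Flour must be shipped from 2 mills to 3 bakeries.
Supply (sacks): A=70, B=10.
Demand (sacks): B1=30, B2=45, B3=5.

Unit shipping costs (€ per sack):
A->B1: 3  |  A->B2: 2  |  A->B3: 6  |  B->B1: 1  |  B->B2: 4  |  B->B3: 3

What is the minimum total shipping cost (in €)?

One minimum-cost allocation:
  A–B1: 25 × €3 = €75
  A–B2: 45 × €2 = €90
  B–B1: 5 × €1 = €5
  B–B3: 5 × €3 = €15
Total = 75 + 90 + 5 + 15 = €185.
(Supply check: A ships 70; B ships 10.)

185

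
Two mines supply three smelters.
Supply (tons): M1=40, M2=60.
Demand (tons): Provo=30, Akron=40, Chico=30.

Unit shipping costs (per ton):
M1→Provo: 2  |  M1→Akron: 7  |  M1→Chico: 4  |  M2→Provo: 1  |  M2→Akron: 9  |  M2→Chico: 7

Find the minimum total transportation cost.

490

A cheapest plan:
  M1->Akron: 10 × 7 = 70
  M1->Chico: 30 × 4 = 120
  M2->Provo: 30 × 1 = 30
  M2->Akron: 30 × 9 = 270
Total = 70 + 120 + 30 + 270 = 490.
(Supply check: M1 ships 40; M2 ships 60.)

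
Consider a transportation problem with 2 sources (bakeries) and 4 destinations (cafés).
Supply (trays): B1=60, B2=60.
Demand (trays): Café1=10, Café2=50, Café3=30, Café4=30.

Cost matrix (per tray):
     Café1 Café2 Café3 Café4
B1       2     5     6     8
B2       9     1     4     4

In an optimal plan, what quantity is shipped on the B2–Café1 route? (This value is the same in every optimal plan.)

The minimum-cost plan:
  B1→Café1: 10 trays
  B1→Café2: 20 trays
  B1→Café3: 30 trays
  B2→Café2: 30 trays
  B2→Café4: 30 trays
Total cost = 450.
The route B2→Café1 is not used.

0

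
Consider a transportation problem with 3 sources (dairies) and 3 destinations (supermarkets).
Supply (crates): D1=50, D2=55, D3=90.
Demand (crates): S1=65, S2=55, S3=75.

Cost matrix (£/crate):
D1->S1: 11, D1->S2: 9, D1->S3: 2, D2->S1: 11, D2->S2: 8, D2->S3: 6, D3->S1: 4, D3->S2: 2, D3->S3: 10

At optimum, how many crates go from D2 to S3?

Optimal shipments:
  D1→S3: 50 × £2 = £100
  D2→S2: 30 × £8 = £240
  D2→S3: 25 × £6 = £150
  D3→S1: 65 × £4 = £260
  D3→S2: 25 × £2 = £50
Total cost = £800.
So D2→S3 carries 25 crates.

25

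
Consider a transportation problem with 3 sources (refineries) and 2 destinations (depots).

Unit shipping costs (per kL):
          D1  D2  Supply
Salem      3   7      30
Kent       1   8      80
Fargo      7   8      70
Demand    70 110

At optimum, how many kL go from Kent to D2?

10

The minimum-cost plan:
  Salem to D2: 30 × 7 = 210
  Kent to D1: 70 × 1 = 70
  Kent to D2: 10 × 8 = 80
  Fargo to D2: 70 × 8 = 560
Total cost = 920.
So Kent→D2 carries 10 kL.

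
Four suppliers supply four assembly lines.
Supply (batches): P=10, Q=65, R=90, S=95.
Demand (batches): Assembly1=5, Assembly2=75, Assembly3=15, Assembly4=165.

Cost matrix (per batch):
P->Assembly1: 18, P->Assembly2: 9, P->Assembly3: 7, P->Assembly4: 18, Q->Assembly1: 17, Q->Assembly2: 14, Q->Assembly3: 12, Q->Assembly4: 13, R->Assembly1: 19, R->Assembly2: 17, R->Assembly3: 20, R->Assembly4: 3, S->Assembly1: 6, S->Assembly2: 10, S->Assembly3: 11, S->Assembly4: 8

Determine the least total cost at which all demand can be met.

An optimal shipping plan:
  P–Assembly2: 10 × 9 = 90
  Q–Assembly2: 50 × 14 = 700
  Q–Assembly3: 15 × 12 = 180
  R–Assembly4: 90 × 3 = 270
  S–Assembly1: 5 × 6 = 30
  S–Assembly2: 15 × 10 = 150
  S–Assembly4: 75 × 8 = 600
Total = 90 + 700 + 180 + 270 + 30 + 150 + 600 = 2020.

2020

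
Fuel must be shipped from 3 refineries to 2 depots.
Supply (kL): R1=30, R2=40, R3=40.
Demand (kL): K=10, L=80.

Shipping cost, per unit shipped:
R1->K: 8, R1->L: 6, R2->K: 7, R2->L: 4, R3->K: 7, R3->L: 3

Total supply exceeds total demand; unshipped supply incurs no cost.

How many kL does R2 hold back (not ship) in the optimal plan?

An optimal plan:
  R1–K: 10 × 8 = 80
  R2–L: 40 × 4 = 160
  R3–L: 40 × 3 = 120
Total cost = 360.
R2 ships 40 of its 40, leaving 0.

0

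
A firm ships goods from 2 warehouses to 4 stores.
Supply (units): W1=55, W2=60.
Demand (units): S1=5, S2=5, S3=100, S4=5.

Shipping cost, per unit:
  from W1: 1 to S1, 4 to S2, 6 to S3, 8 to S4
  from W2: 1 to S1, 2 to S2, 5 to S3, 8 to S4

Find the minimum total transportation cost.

Optimal allocation:
  W1→S1: 5 × 1 = 5
  W1→S3: 45 × 6 = 270
  W1→S4: 5 × 8 = 40
  W2→S2: 5 × 2 = 10
  W2→S3: 55 × 5 = 275
Total = 5 + 270 + 40 + 10 + 275 = 600.

600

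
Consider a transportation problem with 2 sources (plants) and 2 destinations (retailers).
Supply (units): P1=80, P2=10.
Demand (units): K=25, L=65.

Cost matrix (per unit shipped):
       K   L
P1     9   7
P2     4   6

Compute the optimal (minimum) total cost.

630

One minimum-cost allocation:
  P1->K: 15 × 9 = 135
  P1->L: 65 × 7 = 455
  P2->K: 10 × 4 = 40
Total = 135 + 455 + 40 = 630.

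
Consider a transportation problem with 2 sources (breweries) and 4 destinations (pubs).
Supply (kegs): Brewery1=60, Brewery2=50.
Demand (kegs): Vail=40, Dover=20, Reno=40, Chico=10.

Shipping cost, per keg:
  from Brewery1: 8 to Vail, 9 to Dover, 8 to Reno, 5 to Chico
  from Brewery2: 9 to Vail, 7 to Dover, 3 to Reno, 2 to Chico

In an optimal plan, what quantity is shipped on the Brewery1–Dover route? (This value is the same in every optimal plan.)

20

The minimum-cost plan:
  Brewery1->Vail: 40 × 8 = 320
  Brewery1->Dover: 20 × 9 = 180
  Brewery2->Reno: 40 × 3 = 120
  Brewery2->Chico: 10 × 2 = 20
Total cost = 640.
So Brewery1→Dover carries 20 kegs.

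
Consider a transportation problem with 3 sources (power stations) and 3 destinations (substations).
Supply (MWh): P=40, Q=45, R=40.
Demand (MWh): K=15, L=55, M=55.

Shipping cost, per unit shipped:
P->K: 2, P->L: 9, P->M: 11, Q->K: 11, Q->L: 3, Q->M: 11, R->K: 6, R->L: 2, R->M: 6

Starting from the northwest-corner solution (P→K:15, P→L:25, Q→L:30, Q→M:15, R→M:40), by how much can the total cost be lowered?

Current plan cost = 15·2 + 25·9 + 30·3 + 15·11 + 40·6 = 750.
Optimal plan:
  P->K: 15 × 2 = 30
  P->M: 25 × 11 = 275
  Q->L: 45 × 3 = 135
  R->L: 10 × 2 = 20
  R->M: 30 × 6 = 180
Optimal cost = 640.
Saving = 750 − 640 = 110.

110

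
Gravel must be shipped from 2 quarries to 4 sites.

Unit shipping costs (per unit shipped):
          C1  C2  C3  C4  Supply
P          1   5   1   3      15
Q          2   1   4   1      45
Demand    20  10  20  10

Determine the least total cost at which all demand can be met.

A cheapest plan:
  P→C3: 15 truckloads
  Q→C1: 20 truckloads
  Q→C2: 10 truckloads
  Q→C3: 5 truckloads
  Q→C4: 10 truckloads
Total cost = 95.
(Supply check: P ships 15; Q ships 45.)

95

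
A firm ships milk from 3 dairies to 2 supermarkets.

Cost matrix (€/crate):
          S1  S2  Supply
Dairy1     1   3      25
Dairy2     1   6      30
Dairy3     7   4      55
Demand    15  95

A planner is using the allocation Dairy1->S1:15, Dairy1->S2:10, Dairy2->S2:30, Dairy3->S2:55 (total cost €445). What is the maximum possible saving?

Current plan cost = 15·1 + 10·3 + 30·6 + 55·4 = €445.
Optimal plan:
  Dairy1->S2: 25 crates
  Dairy2->S1: 15 crates
  Dairy2->S2: 15 crates
  Dairy3->S2: 55 crates
Optimal cost = €400.
Saving = 445 − 400 = €45.

45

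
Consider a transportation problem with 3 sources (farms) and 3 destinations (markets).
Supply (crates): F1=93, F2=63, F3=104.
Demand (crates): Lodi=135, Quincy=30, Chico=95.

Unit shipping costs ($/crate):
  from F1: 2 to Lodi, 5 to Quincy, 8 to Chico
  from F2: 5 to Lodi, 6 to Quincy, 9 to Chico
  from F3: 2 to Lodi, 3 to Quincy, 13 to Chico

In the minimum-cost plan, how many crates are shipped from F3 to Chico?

Solving gives:
  F1→Lodi: 61 × $2 = $122
  F1→Chico: 32 × $8 = $256
  F2→Chico: 63 × $9 = $567
  F3→Lodi: 74 × $2 = $148
  F3→Quincy: 30 × $3 = $90
Total cost = $1183.
The route F3→Chico is not used.

0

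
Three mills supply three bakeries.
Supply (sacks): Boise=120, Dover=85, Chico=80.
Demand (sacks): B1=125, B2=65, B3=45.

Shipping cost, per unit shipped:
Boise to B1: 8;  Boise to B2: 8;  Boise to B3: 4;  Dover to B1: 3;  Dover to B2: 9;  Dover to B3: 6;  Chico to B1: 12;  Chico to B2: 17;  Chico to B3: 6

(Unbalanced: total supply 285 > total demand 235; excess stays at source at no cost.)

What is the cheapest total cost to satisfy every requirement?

1335

A cheapest plan:
  Boise to B1: 40 × 8 = 320
  Boise to B2: 65 × 8 = 520
  Boise to B3: 15 × 4 = 60
  Dover to B1: 85 × 3 = 255
  Chico to B3: 30 × 6 = 180
Total = 320 + 520 + 60 + 255 + 180 = 1335.
(Supply check: Boise ships 120; Dover ships 85; Chico ships 30.)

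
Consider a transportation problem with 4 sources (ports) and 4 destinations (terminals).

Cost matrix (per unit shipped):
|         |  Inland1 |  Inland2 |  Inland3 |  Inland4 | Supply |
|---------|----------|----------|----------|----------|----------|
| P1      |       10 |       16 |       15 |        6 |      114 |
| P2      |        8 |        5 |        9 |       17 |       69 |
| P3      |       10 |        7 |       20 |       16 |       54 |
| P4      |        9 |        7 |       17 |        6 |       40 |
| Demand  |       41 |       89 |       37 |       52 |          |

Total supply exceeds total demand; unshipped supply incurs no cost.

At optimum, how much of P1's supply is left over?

58

An optimal plan:
  P1→Inland1: 4 × 10 = 40
  P1→Inland4: 52 × 6 = 312
  P2→Inland2: 32 × 5 = 160
  P2→Inland3: 37 × 9 = 333
  P3→Inland2: 54 × 7 = 378
  P4→Inland1: 37 × 9 = 333
  P4→Inland2: 3 × 7 = 21
Total cost = 1577.
P1 ships 56 of its 114, leaving 58.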